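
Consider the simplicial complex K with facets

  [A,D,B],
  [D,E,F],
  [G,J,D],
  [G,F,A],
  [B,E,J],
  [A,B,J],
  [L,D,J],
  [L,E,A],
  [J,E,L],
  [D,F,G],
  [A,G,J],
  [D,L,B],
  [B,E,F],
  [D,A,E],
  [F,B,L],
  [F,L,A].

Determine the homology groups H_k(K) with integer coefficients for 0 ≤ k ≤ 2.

We work with the vertex ordering A < B < D < E < F < G < J < L. The simplices of K, each written with vertices in increasing order, are:

  0-simplices (8): A, B, D, E, F, G, J, L
  1-simplices (24): AB, AD, AE, AF, AG, AJ, AL, BD, BE, BF, BJ, BL, DE, DF, DG, DJ, DL, EF, EJ, EL, FG, FL, GJ, JL
  2-simplices (16): ABD, ABJ, ADE, AEL, AFG, AFL, AGJ, BDL, BEF, BEJ, BFL, DEF, DFG, DGJ, DJL, EJL

giving chain groups C_0 ≅ Z^8, C_1 ≅ Z^24, C_2 ≅ Z^16.

Boundary ∂_1: C_1 → C_0 is given by ∂[p,q] = [q] − [p]. For instance
  ∂DF = F − D.
The resulting 8×24 matrix has rank 7, and its Smith normal form has invariant factors (1,1,1,1,1,1,1).

The boundary map ∂_2: C_2 → C_1 acts by ∂[p,q,r] = [q,r] − [p,r] + [p,q]. For instance
  ∂AFL = FL − AL + AF,
  ∂BDL = DL − BL + BD.
The resulting 24×16 matrix has rank 15, and its Smith normal form has invariant factors (1,1,1,1,1,1,1,1,1,1,1,1,1,1,1).

Computing H_k = (kernel of ∂_k) / (image of ∂_{k+1}):

  H_0: rank C_0 − rank ∂_1 = 8 − 7 = 1, and the invariant factors of ∂_1 are all 1, so H_0 ≅ Z.
  H_1: rank ker ∂_1 − rank ∂_2 = (24 − 7) − 15 = 2, and the invariant factors of ∂_2 are all 1, so H_1 ≅ Z^2.
  H_2: rank ker ∂_2 − rank ∂_3 = (16 − 15) − 0 = 1, and there is no ∂_3, so H_2 ≅ Z.

H_0 ≅ Z,  H_1 ≅ Z^2,  H_2 ≅ Z.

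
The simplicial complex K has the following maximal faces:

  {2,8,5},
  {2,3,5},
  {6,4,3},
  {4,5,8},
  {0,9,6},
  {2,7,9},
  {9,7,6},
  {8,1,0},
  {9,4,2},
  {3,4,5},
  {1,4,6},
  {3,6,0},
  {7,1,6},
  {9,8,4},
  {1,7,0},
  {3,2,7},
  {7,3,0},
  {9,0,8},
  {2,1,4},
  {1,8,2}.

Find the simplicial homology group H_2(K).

H_2 = 0.

We work with the vertex ordering 0 < 1 < 2 < 3 < 4 < 5 < 6 < 7 < 8 < 9. The simplices of K, each written with vertices in increasing order, are:

  0-simplices (10): [0], [1], [2], [3], [4], [5], [6], [7], [8], [9]
  1-simplices (30): (30 of them)
  2-simplices (20): (20 of them)

so the chain groups are C_0 ≅ Z^10, C_1 ≅ Z^30, C_2 ≅ Z^20.

Boundary ∂_1: C_1 → C_0 is given by ∂[p,q] = [q] − [p].
As a 10×30 matrix over Z this has rank 9, with invariant factors (1,1,1,1,1,1,1,1,1).

Boundary ∂_2: C_2 → C_1 maps a triangle to the signed sum of its edges. For instance
  ∂[2,7,9] = [7,9] − [2,9] + [2,7],
  ∂[2,5,8] = [5,8] − [2,8] + [2,5].
The resulting 30×20 matrix has rank 20, and its Smith normal form has invariant factors (1,1,1,1,1,1,1,1,1,1,1,1,1,1,1,1,1,1,1,2).

Reading off H_k = ker ∂_k / im ∂_{k+1}:

  H_2: rank ker ∂_2 − rank ∂_3 = (20 − 20) − 0 = 0, and there is no ∂_3, so H_2 = 0.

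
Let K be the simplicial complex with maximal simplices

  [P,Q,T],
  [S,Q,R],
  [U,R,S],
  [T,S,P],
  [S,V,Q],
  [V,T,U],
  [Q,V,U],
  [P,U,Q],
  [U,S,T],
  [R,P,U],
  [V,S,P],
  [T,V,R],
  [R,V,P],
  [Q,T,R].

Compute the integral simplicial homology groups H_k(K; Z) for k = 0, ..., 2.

We work with the vertex ordering P < Q < R < S < T < U < V. The simplices of K, each written with vertices in increasing order, are:

  0-simplices (7): P, Q, R, S, T, U, V
  1-simplices (21): PQ, PR, PS, PT, PU, PV, QR, QS, QT, QU, QV, RS, RT, RU, RV, ST, SU, SV, TU, TV, UV
  2-simplices (14): PQT, PQU, PRU, PRV, PST, PSV, QRS, QRT, QSV, QUV, RSU, RTV, STU, TUV

giving chain groups C_0 ≅ Z^7, C_1 ≅ Z^21, C_2 ≅ Z^14.

The boundary map ∂_1: C_1 → C_0 sends each edge [p,q] (with p < q) to q − p. For instance
  ∂QV = V − Q.
This gives a 7×21 integer matrix of rank 6; reducing to Smith normal form yields diagonal entries (1,1,1,1,1,1).

Boundary ∂_2: C_2 → C_1 maps a triangle to the signed sum of its edges. For instance
  ∂TUV = UV − TV + TU,
  ∂PRU = RU − PU + PR.
The 21×14 boundary matrix has rank 13 and Smith normal form diag(1,1,1,1,1,1,1,1,1,1,1,1,1).

Computing H_k = (kernel of ∂_k) / (image of ∂_{k+1}):

  H_0: rank C_0 − rank ∂_1 = 7 − 6 = 1, and the invariant factors of ∂_1 are all 1, so H_0 ≅ Z.
  H_1: rank ker ∂_1 − rank ∂_2 = (21 − 6) − 13 = 2, and the invariant factors of ∂_2 are all 1, so H_1 ≅ Z^2.
  H_2: rank ker ∂_2 − rank ∂_3 = (14 − 13) − 0 = 1, and there is no ∂_3, so H_2 ≅ Z.

(K is a triangulation of the torus T^2.)

H_0 = Z,  H_1 = Z^2,  H_2 = Z.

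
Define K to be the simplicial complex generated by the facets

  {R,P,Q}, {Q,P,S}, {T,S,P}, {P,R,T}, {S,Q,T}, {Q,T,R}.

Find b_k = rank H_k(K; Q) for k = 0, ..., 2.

b_0 = 1, b_1 = 0, b_2 = 1.

K has 5 vertices, 9 edges, 6 triangles.
rank ∂_0 = 0, rank ∂_1 = 4 ⇒ b_0 = 5 − 0 − 4 = 1; all invariant factors of ∂_1 are 1 so no torsion. So H_0 = Z.
rank ∂_1 = 4, rank ∂_2 = 5 ⇒ b_1 = 9 − 4 − 5 = 0; all invariant factors of ∂_2 are 1 so no torsion. So H_1 = 0.
rank ∂_2 = 5, rank ∂_3 = 0 ⇒ b_2 = 6 − 5 − 0 = 1. So H_2 = Z.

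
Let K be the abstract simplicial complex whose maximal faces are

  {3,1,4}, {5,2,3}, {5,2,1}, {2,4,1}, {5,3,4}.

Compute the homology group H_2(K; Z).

K has 5 vertices, 10 edges, 5 triangles.
rank ∂_2 = 5, rank ∂_3 = 0 ⇒ b_2 = 5 − 5 − 0 = 0. So H_2 = 0.

H_2 = 0.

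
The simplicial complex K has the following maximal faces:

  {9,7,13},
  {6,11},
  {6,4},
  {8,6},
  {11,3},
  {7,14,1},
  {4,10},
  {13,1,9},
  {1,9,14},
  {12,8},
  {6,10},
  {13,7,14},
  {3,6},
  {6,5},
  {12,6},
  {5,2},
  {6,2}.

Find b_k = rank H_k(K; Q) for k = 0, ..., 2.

Fix the vertex order 1 < 2 < 3 < 4 < 5 < 6 < 7 < 8 < 9 < 10 < 11 < 12 < 13 < 14 and write every simplex with vertices in increasing order. Then dim K = 2 and the simplices of K are:

  0-simplices (14): [1], [2], [3], [4], [5], [6], [7], [8], [9], [10], [11], [12], [13], [14]
  1-simplices (22): (22 of them)
  2-simplices (5): [1,7,14], [1,9,13], [1,9,14], [7,9,13], [7,13,14]

so the chain groups are C_0 ≅ Z^14, C_1 ≅ Z^22, C_2 ≅ Z^5.

The boundary map ∂_1: C_1 → C_0 sends each edge [p,q] (with p < q) to q − p. For instance
  ∂[3,11] = [11] − [3].
The 14×22 boundary matrix has rank 12 and Smith normal form diag(1,1,1,1,1,1,1,1,1,1,1,1).

Boundary ∂_2: C_2 → C_1 acts by ∂[p,q,r] = [q,r] − [p,r] + [p,q]. For instance
  ∂[1,7,14] = [7,14] − [1,14] + [1,7],
  ∂[1,9,14] = [9,14] − [1,14] + [1,9].
This gives a 22×5 integer matrix of rank 5; reducing to Smith normal form yields diagonal entries (1,1,1,1,1).

Reading off H_k = ker ∂_k / im ∂_{k+1}:

  H_0: rank C_0 − rank ∂_1 = 14 − 12 = 2, and the invariant factors of ∂_1 are all 1, so H_0 = Z^2.
  H_1: rank ker ∂_1 − rank ∂_2 = (22 − 12) − 5 = 5, and the invariant factors of ∂_2 are all 1, so H_1 = Z^5.
  H_2: rank ker ∂_2 − rank ∂_3 = (5 − 5) − 0 = 0, and there is no ∂_3, so H_2 = 0.

Hence the Betti numbers are b_0 = 2, b_1 = 5, b_2 = 0.

b_0 = 2, b_1 = 5, b_2 = 0.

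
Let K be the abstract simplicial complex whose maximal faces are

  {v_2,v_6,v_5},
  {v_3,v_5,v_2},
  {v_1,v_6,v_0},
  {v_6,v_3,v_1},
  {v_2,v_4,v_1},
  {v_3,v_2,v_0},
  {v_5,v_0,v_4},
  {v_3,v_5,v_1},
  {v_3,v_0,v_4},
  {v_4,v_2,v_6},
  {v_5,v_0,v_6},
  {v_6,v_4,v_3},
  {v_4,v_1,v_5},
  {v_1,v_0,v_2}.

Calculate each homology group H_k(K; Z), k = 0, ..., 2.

Order the vertices as v_0 < v_1 < v_2 < v_3 < v_4 < v_5 < v_6. Listing each simplex with vertices in this order, K has dimension 2 with simplices:

  0-simplices (7): [v_0], [v_1], [v_2], [v_3], [v_4], [v_5], [v_6]
  1-simplices (21): (21 of them)
  2-simplices (14): (14 of them)

so the chain groups are C_0 ≅ Z^7, C_1 ≅ Z^21, C_2 ≅ Z^14.

∂_1: C_1 → C_0 is given by ∂[p,q] = [q] − [p]. For instance
  ∂[v_1,v_6] = [v_6] − [v_1].
As a 7×21 matrix over Z this has rank 6, with invariant factors (1,1,1,1,1,1).

Boundary ∂_2: C_2 → C_1 acts by ∂[p,q,r] = [q,r] − [p,r] + [p,q]. For instance
  ∂[v_1,v_3,v_6] = [v_3,v_6] − [v_1,v_6] + [v_1,v_3],
  ∂[v_2,v_3,v_5] = [v_3,v_5] − [v_2,v_5] + [v_2,v_3].
The resulting 21×14 matrix has rank 13, and its Smith normal form has invariant factors (1,1,1,1,1,1,1,1,1,1,1,1,1).

Computing H_k = (kernel of ∂_k) / (image of ∂_{k+1}):

  H_0: rank C_0 − rank ∂_1 = 7 − 6 = 1, and the invariant factors of ∂_1 are all 1, so H_0 ≅ Z.
  H_1: rank ker ∂_1 − rank ∂_2 = (21 − 6) − 13 = 2, and the invariant factors of ∂_2 are all 1, so H_1 ≅ Z^2.
  H_2: rank ker ∂_2 − rank ∂_3 = (14 − 13) − 0 = 1, and there is no ∂_3, so H_2 ≅ Z.

H_0 ≅ Z,  H_1 ≅ Z^2,  H_2 ≅ Z.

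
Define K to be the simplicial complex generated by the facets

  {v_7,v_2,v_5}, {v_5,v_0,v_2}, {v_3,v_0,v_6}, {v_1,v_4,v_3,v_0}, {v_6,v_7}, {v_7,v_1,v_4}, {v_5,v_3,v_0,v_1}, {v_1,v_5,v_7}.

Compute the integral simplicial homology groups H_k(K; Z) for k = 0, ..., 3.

Order the vertices as v_0 < v_1 < v_2 < v_3 < v_4 < v_5 < v_6 < v_7. Listing each simplex with vertices in this order, K has dimension 3 with simplices:

  0-simplices (8): [v_0], [v_1], [v_2], [v_3], [v_4], [v_5], [v_6], [v_7]
  1-simplices (18): (18 of them)
  2-simplices (12): (12 of them)
  3-simplices (2): [v_0,v_1,v_3,v_4], [v_0,v_1,v_3,v_5]

giving chain groups C_0 ≅ Z^8, C_1 ≅ Z^18, C_2 ≅ Z^12, C_3 ≅ Z^2.

∂_1: C_1 → C_0 is given by ∂[p,q] = [q] − [p].
This gives a 8×18 integer matrix of rank 7; reducing to Smith normal form yields diagonal entries (1,1,1,1,1,1,1).

The boundary map ∂_2: C_2 → C_1 maps a triangle to the signed sum of its edges. For instance
  ∂[v_0,v_2,v_5] = [v_2,v_5] − [v_0,v_5] + [v_0,v_2],
  ∂[v_1,v_4,v_7] = [v_4,v_7] − [v_1,v_7] + [v_1,v_4].
The 18×12 boundary matrix has rank 10 and Smith normal form diag(1,1,1,1,1,1,1,1,1,1).

The boundary map ∂_3: C_3 → C_2 sends each 3-simplex σ to the alternating sum Σ_i (−1)^i (σ with its i-th vertex removed). For instance
  ∂[v_0,v_1,v_3,v_4] = [v_1,v_3,v_4] − [v_0,v_3,v_4] + [v_0,v_1,v_4] − [v_0,v_1,v_3],
  ∂[v_0,v_1,v_3,v_5] = [v_1,v_3,v_5] − [v_0,v_3,v_5] + [v_0,v_1,v_5] − [v_0,v_1,v_3].
This gives a 12×2 integer matrix of rank 2; reducing to Smith normal form yields diagonal entries (1,1).

Now H_k = ker ∂_k / im ∂_{k+1}, so:

  H_0: rank C_0 − rank ∂_1 = 8 − 7 = 1, and the invariant factors of ∂_1 are all 1, so H_0 ≅ Z.
  H_1: rank ker ∂_1 − rank ∂_2 = (18 − 7) − 10 = 1, and the invariant factors of ∂_2 are all 1, so H_1 ≅ Z.
  H_2: rank ker ∂_2 − rank ∂_3 = (12 − 10) − 2 = 0, and the invariant factors of ∂_3 are all 1, so H_2 ≅ 0.
  H_3: rank ker ∂_3 − rank ∂_4 = (2 − 2) − 0 = 0, and there is no ∂_4, so H_3 ≅ 0.

As a check, the Euler characteristic is 8 − 18 + 12 − 2 = 0, which agrees with 1 − 1 + 0 − 0 = 0.

H_0 = Z,  H_1 = Z,  H_2 = 0,  H_3 = 0.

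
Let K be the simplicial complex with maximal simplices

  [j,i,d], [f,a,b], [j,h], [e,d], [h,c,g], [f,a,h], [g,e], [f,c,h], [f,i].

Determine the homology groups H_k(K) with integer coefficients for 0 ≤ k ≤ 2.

H_0 ≅ Z,  H_1 ≅ Z^2,  H_2 = 0.

We work with the vertex ordering a < b < c < d < e < f < g < h < i < j. The simplices of K, each written with vertices in increasing order, are:

  0-simplices (10): a, b, c, d, e, f, g, h, i, j
  1-simplices (16): ab, af, ah, bf, cf, cg, ch, de, di, dj, eg, fh, fi, gh, hj, ij
  2-simplices (5): abf, afh, cfh, cgh, dij

giving chain groups C_0 ≅ Z^10, C_1 ≅ Z^16, C_2 ≅ Z^5.

The boundary map ∂_1: C_1 → C_0 sends each edge [p,q] (with p < q) to q − p.
As a 10×16 matrix over Z this has rank 9, with invariant factors (1,1,1,1,1,1,1,1,1).

Boundary ∂_2: C_2 → C_1 acts by ∂[p,q,r] = [q,r] − [p,r] + [p,q]. For instance
  ∂cfh = fh − ch + cf,
  ∂dij = ij − dj + di.
This gives a 16×5 integer matrix of rank 5; reducing to Smith normal form yields diagonal entries (1,1,1,1,1).

Reading off H_k = ker ∂_k / im ∂_{k+1}:

  H_0: rank C_0 − rank ∂_1 = 10 − 9 = 1, and the invariant factors of ∂_1 are all 1, so H_0 = Z.
  H_1: rank ker ∂_1 − rank ∂_2 = (16 − 9) − 5 = 2, and the invariant factors of ∂_2 are all 1, so H_1 = Z^2.
  H_2: rank ker ∂_2 − rank ∂_3 = (5 − 5) − 0 = 0, and there is no ∂_3, so H_2 = 0.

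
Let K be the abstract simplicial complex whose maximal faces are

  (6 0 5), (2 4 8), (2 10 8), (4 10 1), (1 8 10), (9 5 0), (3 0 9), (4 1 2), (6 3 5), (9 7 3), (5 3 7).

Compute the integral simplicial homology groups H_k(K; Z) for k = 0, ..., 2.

H_0 ≅ Z^2,  H_1 ≅ Z^2,  H_2 = 0.

Order the vertices as 0 < 1 < 2 < 3 < 4 < 5 < 6 < 7 < 8 < 9 < 10. Listing each simplex with vertices in this order, K has dimension 2 with simplices:

  0-simplices (11): [0], [1], [2], [3], [4], [5], [6], [7], [8], [9], [10]
  1-simplices (22): [0,3], [0,5], [0,6], [0,9], [1,2], [1,4], [1,8], [1,10], [2,4], [2,8], [2,10], [3,5], [3,6], [3,7], [3,9], [4,8], [4,10], [5,6], [5,7], [5,9], [7,9], [8,10]
  2-simplices (11): [0,3,9], [0,5,6], [0,5,9], [1,2,4], [1,4,10], [1,8,10], [2,4,8], [2,8,10], [3,5,6], [3,5,7], [3,7,9]

giving chain groups C_0 ≅ Z^11, C_1 ≅ Z^22, C_2 ≅ Z^11.

Boundary ∂_1: C_1 → C_0 is given by ∂[p,q] = [q] − [p]. For instance
  ∂[3,9] = [9] − [3].
The resulting 11×22 matrix has rank 9, and its Smith normal form has invariant factors (1,1,1,1,1,1,1,1,1).

The boundary map ∂_2: C_2 → C_1 acts by ∂[p,q,r] = [q,r] − [p,r] + [p,q]. For instance
  ∂[0,3,9] = [3,9] − [0,9] + [0,3],
  ∂[2,8,10] = [8,10] − [2,10] + [2,8].
The 22×11 boundary matrix has rank 11 and Smith normal form diag(1,1,1,1,1,1,1,1,1,1,1).

Computing H_k = (kernel of ∂_k) / (image of ∂_{k+1}):

  H_0: rank C_0 − rank ∂_1 = 11 − 9 = 2, and the invariant factors of ∂_1 are all 1, so H_0 ≅ Z^2.
  H_1: rank ker ∂_1 − rank ∂_2 = (22 − 9) − 11 = 2, and the invariant factors of ∂_2 are all 1, so H_1 ≅ Z^2.
  H_2: rank ker ∂_2 − rank ∂_3 = (11 − 11) − 0 = 0, and there is no ∂_3, so H_2 ≅ 0.

As a check, the Euler characteristic is 11 − 22 + 11 = 0, which agrees with 2 − 2 + 0 = 0.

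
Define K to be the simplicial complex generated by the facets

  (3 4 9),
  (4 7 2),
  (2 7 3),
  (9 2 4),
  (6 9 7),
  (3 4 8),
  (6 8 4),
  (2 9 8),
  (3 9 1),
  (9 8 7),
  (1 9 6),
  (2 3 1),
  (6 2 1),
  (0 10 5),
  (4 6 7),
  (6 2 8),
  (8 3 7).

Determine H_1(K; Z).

We work with the vertex ordering 0 < 1 < 2 < 3 < 4 < 5 < 6 < 7 < 8 < 9 < 10. The simplices of K, each written with vertices in increasing order, are:

  0-simplices (11): [0], [1], [2], [3], [4], [5], [6], [7], [8], [9], [10]
  1-simplices (27): (27 of them)
  2-simplices (17): [0,5,10], [1,2,3], [1,2,6], [1,3,9], [1,6,9], [2,3,7], [2,4,7], [2,4,9], [2,6,8], [2,8,9], [3,4,8], [3,4,9], [3,7,8], [4,6,7], [4,6,8], [6,7,9], [7,8,9]

Hence C_0 ≅ Z^11, C_1 ≅ Z^27, C_2 ≅ Z^17.

Boundary ∂_1: C_1 → C_0 maps an edge to its endpoints' difference, ∂[p,q] = q − p.
The resulting 11×27 matrix has rank 9, and its Smith normal form has invariant factors (1,1,1,1,1,1,1,1,1).

∂_2: C_2 → C_1 sends each 2-simplex [p,q,r] to [q,r] − [p,r] + [p,q]. For instance
  ∂[2,6,8] = [6,8] − [2,8] + [2,6],
  ∂[1,2,6] = [2,6] − [1,6] + [1,2].
This gives a 27×17 integer matrix of rank 16; reducing to Smith normal form yields diagonal entries (1,1,1,1,1,1,1,1,1,1,1,1,1,1,1,1).

From H_k ≅ ker(∂_k) / im(∂_{k+1}) we obtain:

  H_1: rank ker ∂_1 − rank ∂_2 = (27 − 9) − 16 = 2, and the invariant factors of ∂_2 are all 1, so H_1 = Z^2.

(K is a triangulation of the disjoint union of the 2-simplex and the torus T^2.)

H_1 ≅ Z^2.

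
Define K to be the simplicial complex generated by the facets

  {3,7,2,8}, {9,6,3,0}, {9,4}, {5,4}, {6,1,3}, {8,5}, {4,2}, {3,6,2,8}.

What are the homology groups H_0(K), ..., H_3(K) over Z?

H_0 = Z,  H_1 = Z^2,  H_2 = 0,  H_3 = 0.

Fix the vertex order 0 < 1 < 2 < 3 < 4 < 5 < 6 < 7 < 8 < 9 and write every simplex with vertices in increasing order. Then dim K = 3 and the simplices of K are:

  0-simplices (10): [0], [1], [2], [3], [4], [5], [6], [7], [8], [9]
  1-simplices (20): [0,3], [0,6], [0,9], [1,3], [1,6], [2,3], [2,4], [2,6], [2,7], [2,8], [3,6], [3,7], [3,8], [3,9], [4,5], [4,9], [5,8], [6,8], [6,9], [7,8]
  2-simplices (12): [0,3,6], [0,3,9], [0,6,9], [1,3,6], [2,3,6], [2,3,7], [2,3,8], [2,6,8], [2,7,8], [3,6,8], [3,6,9], [3,7,8]
  3-simplices (3): [0,3,6,9], [2,3,6,8], [2,3,7,8]

giving chain groups C_0 ≅ Z^10, C_1 ≅ Z^20, C_2 ≅ Z^12, C_3 ≅ Z^3.

Boundary ∂_1: C_1 → C_0 maps an edge to its endpoints' difference, ∂[p,q] = q − p.
The resulting 10×20 matrix has rank 9, and its Smith normal form has invariant factors (1,1,1,1,1,1,1,1,1).

The boundary map ∂_2: C_2 → C_1 sends each 2-simplex [p,q,r] to [q,r] − [p,r] + [p,q]. For instance
  ∂[0,3,9] = [3,9] − [0,9] + [0,3],
  ∂[2,3,7] = [3,7] − [2,7] + [2,3].
The 20×12 boundary matrix has rank 9 and Smith normal form diag(1,1,1,1,1,1,1,1,1).

Boundary ∂_3: C_3 → C_2 sends each 3-simplex σ to the alternating sum Σ_i (−1)^i (σ with its i-th vertex removed). For instance
  ∂[2,3,7,8] = [3,7,8] − [2,7,8] + [2,3,8] − [2,3,7],
  ∂[2,3,6,8] = [3,6,8] − [2,6,8] + [2,3,8] − [2,3,6].
As a 12×3 matrix over Z this has rank 3, with invariant factors (1,1,1).

Now H_k = ker ∂_k / im ∂_{k+1}, so:

  H_0: rank C_0 − rank ∂_1 = 10 − 9 = 1, and the invariant factors of ∂_1 are all 1, so H_0 = Z.
  H_1: rank ker ∂_1 − rank ∂_2 = (20 − 9) − 9 = 2, and the invariant factors of ∂_2 are all 1, so H_1 = Z^2.
  H_2: rank ker ∂_2 − rank ∂_3 = (12 − 9) − 3 = 0, and the invariant factors of ∂_3 are all 1, so H_2 = 0.
  H_3: rank ker ∂_3 − rank ∂_4 = (3 − 3) − 0 = 0, and there is no ∂_4, so H_3 = 0.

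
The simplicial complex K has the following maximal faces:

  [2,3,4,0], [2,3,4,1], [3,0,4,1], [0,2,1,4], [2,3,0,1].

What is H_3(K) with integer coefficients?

We work with the vertex ordering 0 < 1 < 2 < 3 < 4. The simplices of K, each written with vertices in increasing order, are:

  0-simplices (5): [0], [1], [2], [3], [4]
  1-simplices (10): [0,1], [0,2], [0,3], [0,4], [1,2], [1,3], [1,4], [2,3], [2,4], [3,4]
  2-simplices (10): [0,1,2], [0,1,3], [0,1,4], [0,2,3], [0,2,4], [0,3,4], [1,2,3], [1,2,4], [1,3,4], [2,3,4]
  3-simplices (5): [0,1,2,3], [0,1,2,4], [0,1,3,4], [0,2,3,4], [1,2,3,4]

giving chain groups C_0 ≅ Z^5, C_1 ≅ Z^10, C_2 ≅ Z^10, C_3 ≅ Z^5.

∂_1: C_1 → C_0 is given by ∂[p,q] = [q] − [p]. For instance
  ∂[2,3] = [3] − [2].
The 5×10 boundary matrix has rank 4 and Smith normal form diag(1,1,1,1).

∂_2: C_2 → C_1 maps a triangle to the signed sum of its edges. For instance
  ∂[0,1,4] = [1,4] − [0,4] + [0,1],
  ∂[0,1,3] = [1,3] − [0,3] + [0,1].
The 10×10 boundary matrix has rank 6 and Smith normal form diag(1,1,1,1,1,1).

Boundary ∂_3: C_3 → C_2 sends each 3-simplex σ to the alternating sum Σ_i (−1)^i (σ with its i-th vertex removed). For instance
  ∂[1,2,3,4] = [2,3,4] − [1,3,4] + [1,2,4] − [1,2,3],
  ∂[0,1,3,4] = [1,3,4] − [0,3,4] + [0,1,4] − [0,1,3].
The 10×5 boundary matrix has rank 4 and Smith normal form diag(1,1,1,1).

From H_k ≅ ker(∂_k) / im(∂_{k+1}) we obtain:

  H_3: rank ker ∂_3 − rank ∂_4 = (5 − 4) − 0 = 1, and there is no ∂_4, so H_3 = Z.

H_3 = Z.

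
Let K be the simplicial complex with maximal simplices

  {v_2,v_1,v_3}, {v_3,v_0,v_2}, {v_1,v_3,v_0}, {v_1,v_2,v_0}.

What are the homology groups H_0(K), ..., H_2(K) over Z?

H_0 = Z,  H_1 = 0,  H_2 = Z.

Order the vertices as v_0 < v_1 < v_2 < v_3. Listing each simplex with vertices in this order, K has dimension 2 with simplices:

  0-simplices (4): [v_0], [v_1], [v_2], [v_3]
  1-simplices (6): [v_0,v_1], [v_0,v_2], [v_0,v_3], [v_1,v_2], [v_1,v_3], [v_2,v_3]
  2-simplices (4): [v_0,v_1,v_2], [v_0,v_1,v_3], [v_0,v_2,v_3], [v_1,v_2,v_3]

giving chain groups C_0 ≅ Z^4, C_1 ≅ Z^6, C_2 ≅ Z^4.

Boundary ∂_1: C_1 → C_0 is given by ∂[p,q] = [q] − [p]. For instance
  ∂[v_0,v_1] = [v_1] − [v_0].
This gives a 4×6 integer matrix of rank 3; reducing to Smith normal form yields diagonal entries (1,1,1).

∂_2: C_2 → C_1 sends each 2-simplex [p,q,r] to [q,r] − [p,r] + [p,q]. For instance
  ∂[v_1,v_2,v_3] = [v_2,v_3] − [v_1,v_3] + [v_1,v_2],
  ∂[v_0,v_2,v_3] = [v_2,v_3] − [v_0,v_3] + [v_0,v_2].
The 6×4 boundary matrix has rank 3 and Smith normal form diag(1,1,1).

From H_k ≅ ker(∂_k) / im(∂_{k+1}) we obtain:

  H_0: rank C_0 − rank ∂_1 = 4 − 3 = 1, and the invariant factors of ∂_1 are all 1, so H_0 ≅ Z.
  H_1: rank ker ∂_1 − rank ∂_2 = (6 − 3) − 3 = 0, and the invariant factors of ∂_2 are all 1, so H_1 ≅ 0.
  H_2: rank ker ∂_2 − rank ∂_3 = (4 − 3) − 0 = 1, and there is no ∂_3, so H_2 ≅ Z.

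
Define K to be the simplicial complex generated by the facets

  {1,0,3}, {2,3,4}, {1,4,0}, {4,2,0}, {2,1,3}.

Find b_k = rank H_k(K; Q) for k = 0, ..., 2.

We work with the vertex ordering 0 < 1 < 2 < 3 < 4. The simplices of K, each written with vertices in increasing order, are:

  0-simplices (5): [0], [1], [2], [3], [4]
  1-simplices (10): [0,1], [0,2], [0,3], [0,4], [1,2], [1,3], [1,4], [2,3], [2,4], [3,4]
  2-simplices (5): [0,1,3], [0,1,4], [0,2,4], [1,2,3], [2,3,4]

giving chain groups C_0 ≅ Z^5, C_1 ≅ Z^10, C_2 ≅ Z^5.

The boundary map ∂_1: C_1 → C_0 sends each edge [p,q] (with p < q) to q − p.
The resulting 5×10 matrix has rank 4, and its Smith normal form has invariant factors (1,1,1,1).

The boundary map ∂_2: C_2 → C_1 sends each 2-simplex [p,q,r] to [q,r] − [p,r] + [p,q]. For instance
  ∂[1,2,3] = [2,3] − [1,3] + [1,2],
  ∂[0,1,3] = [1,3] − [0,3] + [0,1].
The 10×5 boundary matrix has rank 5 and Smith normal form diag(1,1,1,1,1).

From H_k ≅ ker(∂_k) / im(∂_{k+1}) we obtain:

  H_0: rank C_0 − rank ∂_1 = 5 − 4 = 1, and the invariant factors of ∂_1 are all 1, so H_0 ≅ Z.
  H_1: rank ker ∂_1 − rank ∂_2 = (10 − 4) − 5 = 1, and the invariant factors of ∂_2 are all 1, so H_1 ≅ Z.
  H_2: rank ker ∂_2 − rank ∂_3 = (5 − 5) − 0 = 0, and there is no ∂_3, so H_2 ≅ 0.

As a check, the Euler characteristic is 5 − 10 + 5 = 0, which agrees with 1 − 1 + 0 = 0.

Hence the Betti numbers are b_0 = 1, b_1 = 1, b_2 = 0.

b_0 = 1, b_1 = 1, b_2 = 0.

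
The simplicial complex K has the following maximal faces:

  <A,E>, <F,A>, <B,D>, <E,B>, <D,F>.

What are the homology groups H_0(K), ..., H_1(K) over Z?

H_0 = Z,  H_1 = Z.

Fix the vertex order A < B < D < E < F and write every simplex with vertices in increasing order. Then dim K = 1 and the simplices of K are:

  0-simplices (5): A, B, D, E, F
  1-simplices (5): AE, AF, BD, BE, DF

giving chain groups C_0 ≅ Z^5, C_1 ≅ Z^5.

Boundary ∂_1: C_1 → C_0 maps an edge to its endpoints' difference, ∂[p,q] = q − p.
The resulting 5×5 matrix has rank 4, and its Smith normal form has invariant factors (1,1,1,1).

Now H_k = ker ∂_k / im ∂_{k+1}, so:

  H_0: rank C_0 − rank ∂_1 = 5 − 4 = 1, and the invariant factors of ∂_1 are all 1, so H_0 ≅ Z.
  H_1: rank ker ∂_1 − rank ∂_2 = (5 − 4) − 0 = 1, and there is no ∂_2, so H_1 ≅ Z.

As a check, the Euler characteristic is 5 − 5 = 0, which agrees with 1 − 1 = 0.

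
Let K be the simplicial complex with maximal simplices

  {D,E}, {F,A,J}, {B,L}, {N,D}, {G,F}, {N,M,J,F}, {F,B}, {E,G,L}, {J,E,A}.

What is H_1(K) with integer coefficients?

Order the vertices as A < B < D < E < F < G < J < L < M < N. Listing each simplex with vertices in this order, K has dimension 3 with simplices:

  0-simplices (10): A, B, D, E, F, G, J, L, M, N
  1-simplices (18): AE, AF, AJ, BF, BL, DE, DN, EG, EJ, EL, FG, FJ, FM, FN, GL, JM, JN, MN
  2-simplices (7): AEJ, AFJ, EGL, FJM, FJN, FMN, JMN
  3-simplices (1): FJMN

giving chain groups C_0 ≅ Z^10, C_1 ≅ Z^18, C_2 ≅ Z^7, C_3 ≅ Z^1.

Boundary ∂_1: C_1 → C_0 maps an edge to its endpoints' difference, ∂[p,q] = q − p.
This gives a 10×18 integer matrix of rank 9; reducing to Smith normal form yields diagonal entries (1,1,1,1,1,1,1,1,1).

Boundary ∂_2: C_2 → C_1 acts by ∂[p,q,r] = [q,r] − [p,r] + [p,q]. For instance
  ∂FJN = JN − FN + FJ,
  ∂AEJ = EJ − AJ + AE.
The resulting 18×7 matrix has rank 6, and its Smith normal form has invariant factors (1,1,1,1,1,1).

Boundary ∂_3: C_3 → C_2 sends each 3-simplex σ to the alternating sum Σ_i (−1)^i (σ with its i-th vertex removed). For instance
  ∂FJMN = JMN − FMN + FJN − FJM.
As a 7×1 matrix over Z this has rank 1, with invariant factors (1).

Computing H_k = (kernel of ∂_k) / (image of ∂_{k+1}):

  H_1: rank ker ∂_1 − rank ∂_2 = (18 − 9) − 6 = 3, and the invariant factors of ∂_2 are all 1, so H_1 ≅ Z^3.

H_1 = Z^3.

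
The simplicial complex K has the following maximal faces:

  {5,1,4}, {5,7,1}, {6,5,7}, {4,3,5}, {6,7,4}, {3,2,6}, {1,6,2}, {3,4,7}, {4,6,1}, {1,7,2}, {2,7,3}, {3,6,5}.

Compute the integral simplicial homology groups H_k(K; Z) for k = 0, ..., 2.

H_0 = Z,  H_1 = Z/2,  H_2 = 0.

We work with the vertex ordering 1 < 2 < 3 < 4 < 5 < 6 < 7. The simplices of K, each written with vertices in increasing order, are:

  0-simplices (7): [1], [2], [3], [4], [5], [6], [7]
  1-simplices (18): [1,2], [1,4], [1,5], [1,6], [1,7], [2,3], [2,6], [2,7], [3,4], [3,5], [3,6], [3,7], [4,5], [4,6], [4,7], [5,6], [5,7], [6,7]
  2-simplices (12): [1,2,6], [1,2,7], [1,4,5], [1,4,6], [1,5,7], [2,3,6], [2,3,7], [3,4,5], [3,4,7], [3,5,6], [4,6,7], [5,6,7]

giving chain groups C_0 ≅ Z^7, C_1 ≅ Z^18, C_2 ≅ Z^12.

Boundary ∂_1: C_1 → C_0 is given by ∂[p,q] = [q] − [p].
The resulting 7×18 matrix has rank 6, and its Smith normal form has invariant factors (1,1,1,1,1,1).

∂_2: C_2 → C_1 maps a triangle to the signed sum of its edges. For instance
  ∂[5,6,7] = [6,7] − [5,7] + [5,6],
  ∂[1,2,7] = [2,7] − [1,7] + [1,2].
The resulting 18×12 matrix has rank 12, and its Smith normal form has invariant factors (1,1,1,1,1,1,1,1,1,1,1,2).

Computing H_k = (kernel of ∂_k) / (image of ∂_{k+1}):

  H_0: rank C_0 − rank ∂_1 = 7 − 6 = 1, and the invariant factors of ∂_1 are all 1, so H_0 ≅ Z.
  H_1: rank ker ∂_1 − rank ∂_2 = (18 − 6) − 12 = 0, and ∂_2 has invariant factor 2 > 1, so H_1 ≅ Z/2.
  H_2: rank ker ∂_2 − rank ∂_3 = (12 − 12) − 0 = 0, and there is no ∂_3, so H_2 ≅ 0.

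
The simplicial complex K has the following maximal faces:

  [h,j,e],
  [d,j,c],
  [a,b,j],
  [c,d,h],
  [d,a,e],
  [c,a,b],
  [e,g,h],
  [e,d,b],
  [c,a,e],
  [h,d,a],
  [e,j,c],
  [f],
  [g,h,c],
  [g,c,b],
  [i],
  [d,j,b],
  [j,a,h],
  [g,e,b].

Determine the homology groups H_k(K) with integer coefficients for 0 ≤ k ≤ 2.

H_0 ≅ Z^3,  H_1 ≅ Z^2,  H_2 ≅ Z.

Order the vertices as a < b < c < d < e < f < g < h < i < j. Listing each simplex with vertices in this order, K has dimension 2 with simplices:

  0-simplices (10): a, b, c, d, e, f, g, h, i, j
  1-simplices (24): ab, ac, ad, ae, ah, aj, bc, bd, be, bg, bj, cd, ce, cg, ch, cj, de, dh, dj, eg, eh, ej, gh, hj
  2-simplices (16): abc, abj, ace, ade, adh, ahj, bcg, bde, bdj, beg, cdh, cdj, cej, cgh, egh, ehj

so the chain groups are C_0 ≅ Z^10, C_1 ≅ Z^24, C_2 ≅ Z^16.

∂_1: C_1 → C_0 sends each edge [p,q] (with p < q) to q − p. For instance
  ∂ah = h − a.
As a 10×24 matrix over Z this has rank 7, with invariant factors (1,1,1,1,1,1,1).

The boundary map ∂_2: C_2 → C_1 acts by ∂[p,q,r] = [q,r] − [p,r] + [p,q]. For instance
  ∂ahj = hj − aj + ah,
  ∂ehj = hj − ej + eh.
The 24×16 boundary matrix has rank 15 and Smith normal form diag(1,1,1,1,1,1,1,1,1,1,1,1,1,1,1).

Computing H_k = (kernel of ∂_k) / (image of ∂_{k+1}):

  H_0: rank C_0 − rank ∂_1 = 10 − 7 = 3, and the invariant factors of ∂_1 are all 1, so H_0 ≅ Z^3.
  H_1: rank ker ∂_1 − rank ∂_2 = (24 − 7) − 15 = 2, and the invariant factors of ∂_2 are all 1, so H_1 ≅ Z^2.
  H_2: rank ker ∂_2 − rank ∂_3 = (16 − 15) − 0 = 1, and there is no ∂_3, so H_2 ≅ Z.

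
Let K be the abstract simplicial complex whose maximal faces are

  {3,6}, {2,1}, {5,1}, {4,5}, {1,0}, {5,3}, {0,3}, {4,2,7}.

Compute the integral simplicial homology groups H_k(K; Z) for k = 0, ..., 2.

Order the vertices as 0 < 1 < 2 < 3 < 4 < 5 < 6 < 7. Listing each simplex with vertices in this order, K has dimension 2 with simplices:

  0-simplices (8): [0], [1], [2], [3], [4], [5], [6], [7]
  1-simplices (10): [0,1], [0,3], [1,2], [1,5], [2,4], [2,7], [3,5], [3,6], [4,5], [4,7]
  2-simplices (1): [2,4,7]

Hence C_0 ≅ Z^8, C_1 ≅ Z^10, C_2 ≅ Z^1.

∂_1: C_1 → C_0 maps an edge to its endpoints' difference, ∂[p,q] = q − p. For instance
  ∂[1,5] = [5] − [1].
As a 8×10 matrix over Z this has rank 7, with invariant factors (1,1,1,1,1,1,1).

∂_2: C_2 → C_1 sends each 2-simplex [p,q,r] to [q,r] − [p,r] + [p,q]. For instance
  ∂[2,4,7] = [4,7] − [2,7] + [2,4].
This gives a 10×1 integer matrix of rank 1; reducing to Smith normal form yields diagonal entries (1).

Reading off H_k = ker ∂_k / im ∂_{k+1}:

  H_0: rank C_0 − rank ∂_1 = 8 − 7 = 1, and the invariant factors of ∂_1 are all 1, so H_0 ≅ Z.
  H_1: rank ker ∂_1 − rank ∂_2 = (10 − 7) − 1 = 2, and the invariant factors of ∂_2 are all 1, so H_1 ≅ Z^2.
  H_2: rank ker ∂_2 − rank ∂_3 = (1 − 1) − 0 = 0, and there is no ∂_3, so H_2 ≅ 0.

As a check, the Euler characteristic is 8 − 10 + 1 = -1, which agrees with 1 − 2 + 0 = -1.

H_0 = Z,  H_1 = Z^2,  H_2 = 0.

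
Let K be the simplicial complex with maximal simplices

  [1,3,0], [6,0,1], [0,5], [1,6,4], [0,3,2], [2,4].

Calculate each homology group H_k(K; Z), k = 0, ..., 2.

H_0 ≅ Z,  H_1 ≅ Z,  H_2 = 0.

Fix the vertex order 0 < 1 < 2 < 3 < 4 < 5 < 6 and write every simplex with vertices in increasing order. Then dim K = 2 and the simplices of K are:

  0-simplices (7): [0], [1], [2], [3], [4], [5], [6]
  1-simplices (11): [0,1], [0,2], [0,3], [0,5], [0,6], [1,3], [1,4], [1,6], [2,3], [2,4], [4,6]
  2-simplices (4): [0,1,3], [0,1,6], [0,2,3], [1,4,6]

giving chain groups C_0 ≅ Z^7, C_1 ≅ Z^11, C_2 ≅ Z^4.

The boundary map ∂_1: C_1 → C_0 is given by ∂[p,q] = [q] − [p]. For instance
  ∂[2,4] = [4] − [2].
As a 7×11 matrix over Z this has rank 6, with invariant factors (1,1,1,1,1,1).

∂_2: C_2 → C_1 sends each 2-simplex [p,q,r] to [q,r] − [p,r] + [p,q]. For instance
  ∂[0,1,3] = [1,3] − [0,3] + [0,1],
  ∂[1,4,6] = [4,6] − [1,6] + [1,4].
The 11×4 boundary matrix has rank 4 and Smith normal form diag(1,1,1,1).

Reading off H_k = ker ∂_k / im ∂_{k+1}:

  H_0: rank C_0 − rank ∂_1 = 7 − 6 = 1, and the invariant factors of ∂_1 are all 1, so H_0 = Z.
  H_1: rank ker ∂_1 − rank ∂_2 = (11 − 6) − 4 = 1, and the invariant factors of ∂_2 are all 1, so H_1 = Z.
  H_2: rank ker ∂_2 − rank ∂_3 = (4 − 4) − 0 = 0, and there is no ∂_3, so H_2 = 0.

As a check, the Euler characteristic is 7 − 11 + 4 = 0, which agrees with 1 − 1 + 0 = 0.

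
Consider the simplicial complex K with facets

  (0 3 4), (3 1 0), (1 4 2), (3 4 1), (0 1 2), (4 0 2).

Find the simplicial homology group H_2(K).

Fix the vertex order 0 < 1 < 2 < 3 < 4 and write every simplex with vertices in increasing order. Then dim K = 2 and the simplices of K are:

  0-simplices (5): [0], [1], [2], [3], [4]
  1-simplices (9): [0,1], [0,2], [0,3], [0,4], [1,2], [1,3], [1,4], [2,4], [3,4]
  2-simplices (6): [0,1,2], [0,1,3], [0,2,4], [0,3,4], [1,2,4], [1,3,4]

giving chain groups C_0 ≅ Z^5, C_1 ≅ Z^9, C_2 ≅ Z^6.

∂_1: C_1 → C_0 maps an edge to its endpoints' difference, ∂[p,q] = q − p.
As a 5×9 matrix over Z this has rank 4, with invariant factors (1,1,1,1).

The boundary map ∂_2: C_2 → C_1 sends each 2-simplex [p,q,r] to [q,r] − [p,r] + [p,q]. For instance
  ∂[1,3,4] = [3,4] − [1,4] + [1,3],
  ∂[0,3,4] = [3,4] − [0,4] + [0,3].
The 9×6 boundary matrix has rank 5 and Smith normal form diag(1,1,1,1,1).

From H_k ≅ ker(∂_k) / im(∂_{k+1}) we obtain:

  H_2: rank ker ∂_2 − rank ∂_3 = (6 − 5) − 0 = 1, and there is no ∂_3, so H_2 = Z.

H_2 = Z.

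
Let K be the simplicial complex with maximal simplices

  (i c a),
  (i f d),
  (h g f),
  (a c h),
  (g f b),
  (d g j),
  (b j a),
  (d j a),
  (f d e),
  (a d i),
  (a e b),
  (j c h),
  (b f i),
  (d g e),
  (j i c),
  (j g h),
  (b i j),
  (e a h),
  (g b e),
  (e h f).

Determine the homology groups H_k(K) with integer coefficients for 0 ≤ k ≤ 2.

H_0 = Z,  H_1 = Z ⊕ Z/2,  H_2 = 0.

We work with the vertex ordering a < b < c < d < e < f < g < h < i < j. The simplices of K, each written with vertices in increasing order, are:

  0-simplices (10): a, b, c, d, e, f, g, h, i, j
  1-simplices (30): ab, ac, ad, ae, ah, ai, aj, be, bf, bg, bi, bj, ch, ci, cj, de, df, dg, di, dj, ef, eg, eh, fg, fh, fi, gh, gj, hj, ij
  2-simplices (20): abe, abj, ach, aci, adi, adj, aeh, beg, bfg, bfi, bij, chj, cij, def, deg, dfi, dgj, efh, fgh, ghj

Hence C_0 ≅ Z^10, C_1 ≅ Z^30, C_2 ≅ Z^20.

∂_1: C_1 → C_0 maps an edge to its endpoints' difference, ∂[p,q] = q − p.
This gives a 10×30 integer matrix of rank 9; reducing to Smith normal form yields diagonal entries (1,1,1,1,1,1,1,1,1).

The boundary map ∂_2: C_2 → C_1 maps a triangle to the signed sum of its edges. For instance
  ∂abj = bj − aj + ab,
  ∂aeh = eh − ah + ae.
As a 30×20 matrix over Z this has rank 20, with invariant factors (1,1,1,1,1,1,1,1,1,1,1,1,1,1,1,1,1,1,1,2).

Now H_k = ker ∂_k / im ∂_{k+1}, so:

  H_0: rank C_0 − rank ∂_1 = 10 − 9 = 1, and the invariant factors of ∂_1 are all 1, so H_0 ≅ Z.
  H_1: rank ker ∂_1 − rank ∂_2 = (30 − 9) − 20 = 1, and ∂_2 has invariant factor 2 > 1, so H_1 ≅ Z ⊕ Z/2.
  H_2: rank ker ∂_2 − rank ∂_3 = (20 − 20) − 0 = 0, and there is no ∂_3, so H_2 ≅ 0.

As a check, the Euler characteristic is 10 − 30 + 20 = 0, which agrees with 1 − 1 + 0 = 0.
(K is a triangulation of the Klein bottle.)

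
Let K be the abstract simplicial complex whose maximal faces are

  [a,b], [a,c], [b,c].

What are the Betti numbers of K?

Fix the vertex order a < b < c and write every simplex with vertices in increasing order. Then dim K = 1 and the simplices of K are:

  0-simplices (3): a, b, c
  1-simplices (3): ab, ac, bc

Hence C_0 ≅ Z^3, C_1 ≅ Z^3.

Boundary ∂_1: C_1 → C_0 maps an edge to its endpoints' difference, ∂[p,q] = q − p. For instance
  ∂bc = c − b.
The resulting 3×3 matrix has rank 2, and its Smith normal form has invariant factors (1,1).

From H_k ≅ ker(∂_k) / im(∂_{k+1}) we obtain:

  H_0: rank C_0 − rank ∂_1 = 3 − 2 = 1, and the invariant factors of ∂_1 are all 1, so H_0 = Z.
  H_1: rank ker ∂_1 − rank ∂_2 = (3 − 2) − 0 = 1, and there is no ∂_2, so H_1 = Z.

As a check, the Euler characteristic is 3 − 3 = 0, which agrees with 1 − 1 = 0.
(K is a triangulation of the circle S^1.)

Hence the Betti numbers are b_0 = 1, b_1 = 1.

b_0 = 1, b_1 = 1.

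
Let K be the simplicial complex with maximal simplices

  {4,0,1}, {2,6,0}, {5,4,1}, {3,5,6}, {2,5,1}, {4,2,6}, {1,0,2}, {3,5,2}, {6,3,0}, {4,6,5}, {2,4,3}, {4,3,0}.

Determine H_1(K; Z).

K has 7 vertices, 18 edges, 12 triangles.
rank ∂_1 = 6, rank ∂_2 = 12 ⇒ b_1 = 18 − 6 − 12 = 0; ∂_2 has invariant factor(s) [2] giving torsion. So H_1 = Z/2.

H_1 ≅ Z/2.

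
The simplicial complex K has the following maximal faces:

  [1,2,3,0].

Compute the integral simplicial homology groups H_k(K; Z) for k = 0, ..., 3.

We work with the vertex ordering 0 < 1 < 2 < 3. The simplices of K, each written with vertices in increasing order, are:

  0-simplices (4): [0], [1], [2], [3]
  1-simplices (6): [0,1], [0,2], [0,3], [1,2], [1,3], [2,3]
  2-simplices (4): [0,1,2], [0,1,3], [0,2,3], [1,2,3]
  3-simplices (1): [0,1,2,3]

Hence C_0 ≅ Z^4, C_1 ≅ Z^6, C_2 ≅ Z^4, C_3 ≅ Z^1.

Boundary ∂_1: C_1 → C_0 is given by ∂[p,q] = [q] − [p]. For instance
  ∂[0,2] = [2] − [0].
The resulting 4×6 matrix has rank 3, and its Smith normal form has invariant factors (1,1,1).

∂_2: C_2 → C_1 maps a triangle to the signed sum of its edges. For instance
  ∂[1,2,3] = [2,3] − [1,3] + [1,2],
  ∂[0,1,3] = [1,3] − [0,3] + [0,1].
The 6×4 boundary matrix has rank 3 and Smith normal form diag(1,1,1).

Boundary ∂_3: C_3 → C_2 sends each 3-simplex σ to the alternating sum Σ_i (−1)^i (σ with its i-th vertex removed). For instance
  ∂[0,1,2,3] = [1,2,3] − [0,2,3] + [0,1,3] − [0,1,2].
The resulting 4×1 matrix has rank 1, and its Smith normal form has invariant factors (1).

From H_k ≅ ker(∂_k) / im(∂_{k+1}) we obtain:

  H_0: rank C_0 − rank ∂_1 = 4 − 3 = 1, and the invariant factors of ∂_1 are all 1, so H_0 ≅ Z.
  H_1: rank ker ∂_1 − rank ∂_2 = (6 − 3) − 3 = 0, and the invariant factors of ∂_2 are all 1, so H_1 ≅ 0.
  H_2: rank ker ∂_2 − rank ∂_3 = (4 − 3) − 1 = 0, and the invariant factors of ∂_3 are all 1, so H_2 ≅ 0.
  H_3: rank ker ∂_3 − rank ∂_4 = (1 − 1) − 0 = 0, and there is no ∂_4, so H_3 ≅ 0.

As a check, the Euler characteristic is 4 − 6 + 4 − 1 = 1, which agrees with 1 − 0 + 0 − 0 = 1.

H_0 = Z,  H_1 = 0,  H_2 = 0,  H_3 = 0.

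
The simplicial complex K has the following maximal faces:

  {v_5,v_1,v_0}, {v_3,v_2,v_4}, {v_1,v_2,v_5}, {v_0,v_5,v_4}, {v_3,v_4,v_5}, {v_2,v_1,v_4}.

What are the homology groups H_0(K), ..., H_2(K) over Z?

Fix the vertex order v_0 < v_1 < v_2 < v_3 < v_4 < v_5 and write every simplex with vertices in increasing order. Then dim K = 2 and the simplices of K are:

  0-simplices (6): [v_0], [v_1], [v_2], [v_3], [v_4], [v_5]
  1-simplices (12): [v_0,v_1], [v_0,v_4], [v_0,v_5], [v_1,v_2], [v_1,v_4], [v_1,v_5], [v_2,v_3], [v_2,v_4], [v_2,v_5], [v_3,v_4], [v_3,v_5], [v_4,v_5]
  2-simplices (6): [v_0,v_1,v_5], [v_0,v_4,v_5], [v_1,v_2,v_4], [v_1,v_2,v_5], [v_2,v_3,v_4], [v_3,v_4,v_5]

giving chain groups C_0 ≅ Z^6, C_1 ≅ Z^12, C_2 ≅ Z^6.

The boundary map ∂_1: C_1 → C_0 maps an edge to its endpoints' difference, ∂[p,q] = q − p.
As a 6×12 matrix over Z this has rank 5, with invariant factors (1,1,1,1,1).

∂_2: C_2 → C_1 maps a triangle to the signed sum of its edges. For instance
  ∂[v_1,v_2,v_4] = [v_2,v_4] − [v_1,v_4] + [v_1,v_2],
  ∂[v_3,v_4,v_5] = [v_4,v_5] − [v_3,v_5] + [v_3,v_4].
As a 12×6 matrix over Z this has rank 6, with invariant factors (1,1,1,1,1,1).

Reading off H_k = ker ∂_k / im ∂_{k+1}:

  H_0: rank C_0 − rank ∂_1 = 6 − 5 = 1, and the invariant factors of ∂_1 are all 1, so H_0 ≅ Z.
  H_1: rank ker ∂_1 − rank ∂_2 = (12 − 5) − 6 = 1, and the invariant factors of ∂_2 are all 1, so H_1 ≅ Z.
  H_2: rank ker ∂_2 − rank ∂_3 = (6 − 6) − 0 = 0, and there is no ∂_3, so H_2 ≅ 0.

H_0 = Z,  H_1 = Z,  H_2 = 0.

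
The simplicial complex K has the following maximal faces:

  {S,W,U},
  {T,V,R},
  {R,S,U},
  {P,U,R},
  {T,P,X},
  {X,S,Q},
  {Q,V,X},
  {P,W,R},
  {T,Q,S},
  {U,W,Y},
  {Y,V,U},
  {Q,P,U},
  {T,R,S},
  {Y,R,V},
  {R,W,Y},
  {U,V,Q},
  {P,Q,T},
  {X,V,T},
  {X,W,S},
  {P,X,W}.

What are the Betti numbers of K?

K has 10 vertices, 30 edges, 20 triangles.
rank ∂_0 = 0, rank ∂_1 = 9 ⇒ b_0 = 10 − 0 − 9 = 1; all invariant factors of ∂_1 are 1 so no torsion. So H_0 ≅ Z.
rank ∂_1 = 9, rank ∂_2 = 20 ⇒ b_1 = 30 − 9 − 20 = 1; ∂_2 has invariant factor(s) [2] giving torsion. So H_1 ≅ Z ⊕ Z/2.
rank ∂_2 = 20, rank ∂_3 = 0 ⇒ b_2 = 20 − 20 − 0 = 0. So H_2 ≅ 0.

b_0 = 1, b_1 = 1, b_2 = 0.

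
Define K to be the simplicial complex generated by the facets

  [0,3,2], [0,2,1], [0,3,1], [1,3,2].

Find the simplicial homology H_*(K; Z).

Fix the vertex order 0 < 1 < 2 < 3 and write every simplex with vertices in increasing order. Then dim K = 2 and the simplices of K are:

  0-simplices (4): [0], [1], [2], [3]
  1-simplices (6): [0,1], [0,2], [0,3], [1,2], [1,3], [2,3]
  2-simplices (4): [0,1,2], [0,1,3], [0,2,3], [1,2,3]

so the chain groups are C_0 ≅ Z^4, C_1 ≅ Z^6, C_2 ≅ Z^4.

∂_1: C_1 → C_0 is given by ∂[p,q] = [q] − [p]. For instance
  ∂[1,2] = [2] − [1].
The resulting 4×6 matrix has rank 3, and its Smith normal form has invariant factors (1,1,1).

∂_2: C_2 → C_1 maps a triangle to the signed sum of its edges. For instance
  ∂[0,1,3] = [1,3] − [0,3] + [0,1],
  ∂[0,2,3] = [2,3] − [0,3] + [0,2].
This gives a 6×4 integer matrix of rank 3; reducing to Smith normal form yields diagonal entries (1,1,1).

Now H_k = ker ∂_k / im ∂_{k+1}, so:

  H_0: rank C_0 − rank ∂_1 = 4 − 3 = 1, and the invariant factors of ∂_1 are all 1, so H_0 ≅ Z.
  H_1: rank ker ∂_1 − rank ∂_2 = (6 − 3) − 3 = 0, and the invariant factors of ∂_2 are all 1, so H_1 ≅ 0.
  H_2: rank ker ∂_2 − rank ∂_3 = (4 − 3) − 0 = 1, and there is no ∂_3, so H_2 ≅ Z.

As a check, the Euler characteristic is 4 − 6 + 4 = 2, which agrees with 1 − 0 + 1 = 2.
(K is a triangulation of the 2-sphere S^2.)

H_0 = Z,  H_1 = 0,  H_2 = Z.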